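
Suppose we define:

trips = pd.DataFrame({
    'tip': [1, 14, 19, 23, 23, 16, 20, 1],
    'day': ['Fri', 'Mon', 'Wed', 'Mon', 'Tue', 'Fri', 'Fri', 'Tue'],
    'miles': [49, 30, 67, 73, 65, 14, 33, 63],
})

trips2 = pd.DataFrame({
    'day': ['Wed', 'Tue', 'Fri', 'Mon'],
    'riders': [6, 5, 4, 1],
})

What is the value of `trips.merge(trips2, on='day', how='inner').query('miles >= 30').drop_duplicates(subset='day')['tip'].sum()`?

57

merge on 'day' (how='inner') → 8 rows:
   tip  day  miles  riders
0    1  Fri     49       4
1   14  Mon     30       1
2   19  Wed     67       6
3   23  Mon     73       1
4   23  Tue     65       5
5   16  Fri     14       4
6   20  Fri     33       4
7    1  Tue     63       5
filter rows where miles >= 30:
   tip  day  miles  riders
0    1  Fri     49       4
1   14  Mon     30       1
2   19  Wed     67       6
3   23  Mon     73       1
4   23  Tue     65       5
6   20  Fri     33       4
7    1  Tue     63       5
drop duplicate day (keep=first):
   tip  day  miles  riders
0    1  Fri     49       4
1   14  Mon     30       1
2   19  Wed     67       6
4   23  Tue     65       5
Hence 57.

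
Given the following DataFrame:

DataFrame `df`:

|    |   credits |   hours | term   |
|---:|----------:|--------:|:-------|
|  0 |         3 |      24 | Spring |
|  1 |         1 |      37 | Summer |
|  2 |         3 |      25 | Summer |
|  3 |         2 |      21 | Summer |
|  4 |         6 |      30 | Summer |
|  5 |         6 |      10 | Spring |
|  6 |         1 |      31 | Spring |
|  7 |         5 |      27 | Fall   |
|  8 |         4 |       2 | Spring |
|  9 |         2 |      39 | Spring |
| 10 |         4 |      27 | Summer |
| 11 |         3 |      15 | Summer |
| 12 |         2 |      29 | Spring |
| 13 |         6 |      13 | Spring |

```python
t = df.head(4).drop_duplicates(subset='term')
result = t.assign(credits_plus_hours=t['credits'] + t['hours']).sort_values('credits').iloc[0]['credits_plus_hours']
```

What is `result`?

38

take first 4 rows:
   credits  hours    term
0        3     24  Spring
1        1     37  Summer
2        3     25  Summer
3        2     21  Summer
drop duplicate term (keep=first):
   credits  hours    term
0        3     24  Spring
1        1     37  Summer
add column credits_plus_hours = t['credits'] + t['hours']:
   credits  hours    term  credits_plus_hours
0        3     24  Spring                  27
1        1     37  Summer                  38
sort by credits:
   credits  hours    term  credits_plus_hours
1        1     37  Summer                  38
0        3     24  Spring                  27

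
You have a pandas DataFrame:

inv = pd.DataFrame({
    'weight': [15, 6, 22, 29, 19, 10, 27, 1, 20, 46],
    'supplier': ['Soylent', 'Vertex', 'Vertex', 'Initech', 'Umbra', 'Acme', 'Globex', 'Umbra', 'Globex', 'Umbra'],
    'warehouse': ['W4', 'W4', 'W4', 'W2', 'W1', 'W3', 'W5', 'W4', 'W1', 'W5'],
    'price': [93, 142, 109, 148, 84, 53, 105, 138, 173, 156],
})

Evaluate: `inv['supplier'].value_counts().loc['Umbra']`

value_counts of supplier:
supplier
Umbra      3
Vertex     2
Globex     2
Soylent    1
Initech    1
Acme       1
Name: count, dtype: int64

3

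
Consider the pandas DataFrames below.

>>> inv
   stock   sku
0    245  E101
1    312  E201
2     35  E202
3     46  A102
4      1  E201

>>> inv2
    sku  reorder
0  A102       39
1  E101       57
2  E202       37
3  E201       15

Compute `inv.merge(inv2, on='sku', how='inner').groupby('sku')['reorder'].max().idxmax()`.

merge on 'sku' (how='inner') → 5 rows:
   stock   sku  reorder
0    245  E101       57
1    312  E201       15
2     35  E202       37
3     46  A102       39
4      1  E201       15
group by sku, max of reorder:
sku
A102    39
E101    57
E201    15
E202    37
Name: reorder, dtype: int64

E101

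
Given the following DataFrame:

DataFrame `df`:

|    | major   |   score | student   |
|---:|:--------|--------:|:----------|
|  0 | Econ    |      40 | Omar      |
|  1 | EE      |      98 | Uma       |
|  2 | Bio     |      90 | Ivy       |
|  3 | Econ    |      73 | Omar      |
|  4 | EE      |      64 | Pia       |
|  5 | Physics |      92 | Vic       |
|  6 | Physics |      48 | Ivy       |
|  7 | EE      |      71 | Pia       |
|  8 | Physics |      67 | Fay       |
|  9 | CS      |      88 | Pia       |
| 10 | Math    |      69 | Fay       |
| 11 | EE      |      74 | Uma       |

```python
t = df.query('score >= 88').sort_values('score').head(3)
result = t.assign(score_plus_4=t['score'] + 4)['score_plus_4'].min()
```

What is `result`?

filter rows where score >= 88:
     major  score student
1       EE     98     Uma
2      Bio     90     Ivy
5  Physics     92     Vic
9       CS     88     Pia
sort by score:
     major  score student
9       CS     88     Pia
2      Bio     90     Ivy
5  Physics     92     Vic
1       EE     98     Uma
take first 3 rows:
     major  score student
9       CS     88     Pia
2      Bio     90     Ivy
5  Physics     92     Vic
add column score_plus_4 = t['score'] + 4:
     major  score student  score_plus_4
9       CS     88     Pia            92
2      Bio     90     Ivy            94
5  Physics     92     Vic            96

92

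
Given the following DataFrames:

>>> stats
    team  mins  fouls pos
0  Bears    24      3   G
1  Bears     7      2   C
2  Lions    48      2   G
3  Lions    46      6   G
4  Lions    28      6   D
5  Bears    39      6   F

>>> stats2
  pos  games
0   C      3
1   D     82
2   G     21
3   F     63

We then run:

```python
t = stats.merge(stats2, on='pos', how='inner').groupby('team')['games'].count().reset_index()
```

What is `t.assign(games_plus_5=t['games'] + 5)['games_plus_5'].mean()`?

8.0

merge on 'pos' (how='inner') → 6 rows:
    team  mins  fouls pos  games
0  Bears    24      3   G     21
1  Bears     7      2   C      3
2  Lions    48      2   G     21
3  Lions    46      6   G     21
4  Lions    28      6   D     82
5  Bears    39      6   F     63
group by team, count of games:
team
Bears    3
Lions    3
Name: games, dtype: int64
reset_index():
    team  games
0  Bears      3
1  Lions      3
add column games_plus_5 = t['games'] + 5:
    team  games  games_plus_5
0  Bears      3             8
1  Lions      3             8
The mean of column 'games_plus_5' is 8.0.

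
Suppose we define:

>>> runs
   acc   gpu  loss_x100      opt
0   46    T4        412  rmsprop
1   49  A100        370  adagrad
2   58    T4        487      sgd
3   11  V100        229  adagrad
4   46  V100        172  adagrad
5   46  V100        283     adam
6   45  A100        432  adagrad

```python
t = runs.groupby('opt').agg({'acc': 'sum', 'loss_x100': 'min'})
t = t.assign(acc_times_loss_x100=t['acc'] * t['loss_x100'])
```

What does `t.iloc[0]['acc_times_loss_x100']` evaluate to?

group by opt: sum(acc), min(loss_x100):
         acc  loss_x100
opt                    
adagrad  151        172
adam      46        283
rmsprop   46        412
sgd       58        487
add column acc_times_loss_x100 = t['acc'] * t['loss_x100']:
         acc  loss_x100  acc_times_loss_x100
opt                                         
adagrad  151        172                25972
adam      46        283                13018
rmsprop   46        412                18952
sgd       58        487                28246
Then the value at position 0, column 'acc_times_loss_x100': 25972

25972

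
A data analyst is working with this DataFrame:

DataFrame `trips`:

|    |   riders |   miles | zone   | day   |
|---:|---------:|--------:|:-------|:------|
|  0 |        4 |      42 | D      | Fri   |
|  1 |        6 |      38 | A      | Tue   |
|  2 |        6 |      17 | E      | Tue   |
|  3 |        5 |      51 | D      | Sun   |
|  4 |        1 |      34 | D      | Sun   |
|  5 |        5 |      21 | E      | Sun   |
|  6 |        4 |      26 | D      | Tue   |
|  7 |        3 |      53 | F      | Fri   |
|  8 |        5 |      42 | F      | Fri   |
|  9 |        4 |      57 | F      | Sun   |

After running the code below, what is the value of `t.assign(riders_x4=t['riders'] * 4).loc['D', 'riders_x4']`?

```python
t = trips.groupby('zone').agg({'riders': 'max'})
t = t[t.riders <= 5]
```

group by zone, max of riders:
      riders
zone        
A          6
D          5
E          6
F          5
filter rows where riders <= 5:
      riders
zone        
D          5
F          5
add column riders_x4 = t['riders'] * 4:
      riders  riders_x4
zone                   
D          5         20
F          5         20
So loc['D', 'riders_x4'] = 20.

20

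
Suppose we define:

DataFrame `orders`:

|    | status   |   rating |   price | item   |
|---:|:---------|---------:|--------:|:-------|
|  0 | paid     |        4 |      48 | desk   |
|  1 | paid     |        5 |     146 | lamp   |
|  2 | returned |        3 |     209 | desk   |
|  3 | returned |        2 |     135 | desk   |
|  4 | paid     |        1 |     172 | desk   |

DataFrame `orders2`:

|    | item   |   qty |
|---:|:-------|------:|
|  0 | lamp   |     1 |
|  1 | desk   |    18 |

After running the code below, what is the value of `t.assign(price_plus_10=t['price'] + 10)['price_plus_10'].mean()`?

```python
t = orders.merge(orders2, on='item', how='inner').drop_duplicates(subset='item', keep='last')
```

merge on 'item' (how='inner') → 5 rows:
     status  rating  price  item  qty
0      paid       4     48  desk   18
1      paid       5    146  lamp    1
2  returned       3    209  desk   18
3  returned       2    135  desk   18
4      paid       1    172  desk   18
drop duplicate item (keep=last):
  status  rating  price  item  qty
1   paid       5    146  lamp    1
4   paid       1    172  desk   18
add column price_plus_10 = t['price'] + 10:
  status  rating  price  item  qty  price_plus_10
1   paid       5    146  lamp    1            156
4   paid       1    172  desk   18            182
Finally, mean of column 'price_plus_10' = 169.0.

169.0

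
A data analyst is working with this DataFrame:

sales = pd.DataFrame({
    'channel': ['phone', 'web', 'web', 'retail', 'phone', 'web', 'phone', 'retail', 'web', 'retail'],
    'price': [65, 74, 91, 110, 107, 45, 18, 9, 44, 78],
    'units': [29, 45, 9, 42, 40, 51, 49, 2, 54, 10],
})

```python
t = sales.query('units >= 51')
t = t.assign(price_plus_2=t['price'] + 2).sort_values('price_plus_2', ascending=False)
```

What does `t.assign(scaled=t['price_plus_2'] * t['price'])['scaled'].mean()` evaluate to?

filter rows where units >= 51:
  channel  price  units
5     web     45     51
8     web     44     54
add column price_plus_2 = t['price'] + 2:
  channel  price  units  price_plus_2
5     web     45     51            47
8     web     44     54            46
sort by price_plus_2 descending:
  channel  price  units  price_plus_2
5     web     45     51            47
8     web     44     54            46
add column scaled = t['price_plus_2'] * t['price']:
  channel  price  units  price_plus_2  scaled
5     web     45     51            47    2115
8     web     44     54            46    2024

2069.5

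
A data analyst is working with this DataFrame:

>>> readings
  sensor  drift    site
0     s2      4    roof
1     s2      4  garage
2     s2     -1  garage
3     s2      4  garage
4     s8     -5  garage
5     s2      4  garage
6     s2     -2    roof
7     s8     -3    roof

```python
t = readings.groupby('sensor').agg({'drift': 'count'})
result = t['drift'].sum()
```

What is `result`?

8

group by sensor, count of drift:
        drift
sensor       
s2          6
s8          2
Hence 8.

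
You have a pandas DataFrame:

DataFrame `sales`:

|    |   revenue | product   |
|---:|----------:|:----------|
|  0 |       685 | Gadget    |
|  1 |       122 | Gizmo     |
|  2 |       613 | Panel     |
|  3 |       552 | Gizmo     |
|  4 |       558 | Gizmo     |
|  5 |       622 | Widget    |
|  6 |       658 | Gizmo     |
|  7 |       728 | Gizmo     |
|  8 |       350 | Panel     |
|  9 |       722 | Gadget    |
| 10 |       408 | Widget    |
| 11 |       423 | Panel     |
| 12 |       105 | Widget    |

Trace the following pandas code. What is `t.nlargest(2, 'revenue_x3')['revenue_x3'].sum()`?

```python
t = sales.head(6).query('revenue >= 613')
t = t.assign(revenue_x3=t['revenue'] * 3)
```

take first 6 rows:
   revenue product
0      685  Gadget
1      122   Gizmo
2      613   Panel
3      552   Gizmo
4      558   Gizmo
5      622  Widget
filter rows where revenue >= 613:
   revenue product
0      685  Gadget
2      613   Panel
5      622  Widget
add column revenue_x3 = t['revenue'] * 3:
   revenue product  revenue_x3
0      685  Gadget        2055
2      613   Panel        1839
5      622  Widget        1866
take 2 rows with largest revenue_x3:
   revenue product  revenue_x3
0      685  Gadget        2055
5      622  Widget        1866
sum of column 'revenue_x3' → 3921

3921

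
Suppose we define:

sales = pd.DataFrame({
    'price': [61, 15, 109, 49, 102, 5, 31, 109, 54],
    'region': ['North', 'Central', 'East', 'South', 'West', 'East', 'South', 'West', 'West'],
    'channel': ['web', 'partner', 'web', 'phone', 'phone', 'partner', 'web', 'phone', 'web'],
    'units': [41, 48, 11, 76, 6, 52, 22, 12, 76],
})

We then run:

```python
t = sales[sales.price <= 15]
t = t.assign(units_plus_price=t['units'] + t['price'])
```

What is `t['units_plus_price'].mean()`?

60.0

filter rows where price <= 15:
   price   region  channel  units
1     15  Central  partner     48
5      5     East  partner     52
add column units_plus_price = t['units'] + t['price']:
   price   region  channel  units  units_plus_price
1     15  Central  partner     48                63
5      5     East  partner     52                57
Reading off the mean of column 'units_plus_price', we get 60.0.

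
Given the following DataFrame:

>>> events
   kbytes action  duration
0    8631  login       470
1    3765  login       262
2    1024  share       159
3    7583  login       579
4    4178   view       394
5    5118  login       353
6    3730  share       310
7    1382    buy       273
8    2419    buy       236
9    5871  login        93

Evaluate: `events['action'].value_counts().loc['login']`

value_counts of action:
action
login    5
share    2
buy      2
view     1
Name: count, dtype: int64

5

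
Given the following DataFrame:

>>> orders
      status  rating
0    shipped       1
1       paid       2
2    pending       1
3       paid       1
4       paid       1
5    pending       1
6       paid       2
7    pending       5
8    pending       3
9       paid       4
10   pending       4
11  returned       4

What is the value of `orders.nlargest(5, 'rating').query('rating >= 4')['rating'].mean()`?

4.25

take 5 rows with largest rating:
      status  rating
7    pending       5
9       paid       4
10   pending       4
11  returned       4
8    pending       3
filter rows where rating >= 4:
      status  rating
7    pending       5
9       paid       4
10   pending       4
11  returned       4
Hence 4.25.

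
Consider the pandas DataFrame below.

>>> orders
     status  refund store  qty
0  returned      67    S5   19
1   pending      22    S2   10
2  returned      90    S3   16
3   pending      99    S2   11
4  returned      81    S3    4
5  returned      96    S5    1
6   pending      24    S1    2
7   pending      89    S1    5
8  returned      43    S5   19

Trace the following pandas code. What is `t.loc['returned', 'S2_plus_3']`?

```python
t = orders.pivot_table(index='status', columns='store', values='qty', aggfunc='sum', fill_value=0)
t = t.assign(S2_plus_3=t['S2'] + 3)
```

pivot: rows=status, cols=store, sum(qty):
store     S1  S2  S3  S5
status                  
pending    7  21   0   0
returned   0   0  20  39
add column S2_plus_3 = t['S2'] + 3:
store     S1  S2  S3  S5  S2_plus_3
status                             
pending    7  21   0   0         24
returned   0   0  20  39          3
Reading off the value at row 'returned', column 'S2_plus_3', we get 3.

3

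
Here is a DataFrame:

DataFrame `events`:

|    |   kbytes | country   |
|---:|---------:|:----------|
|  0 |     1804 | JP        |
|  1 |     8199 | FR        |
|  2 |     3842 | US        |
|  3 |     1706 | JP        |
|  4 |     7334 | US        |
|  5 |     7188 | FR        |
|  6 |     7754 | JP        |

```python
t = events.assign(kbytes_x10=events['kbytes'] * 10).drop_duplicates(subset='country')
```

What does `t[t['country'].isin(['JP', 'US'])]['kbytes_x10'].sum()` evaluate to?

add column kbytes_x10 = events['kbytes'] * 10:
   kbytes country  kbytes_x10
0    1804      JP       18040
1    8199      FR       81990
2    3842      US       38420
3    1706      JP       17060
4    7334      US       73340
5    7188      FR       71880
6    7754      JP       77540
drop duplicate country (keep=first):
   kbytes country  kbytes_x10
0    1804      JP       18040
1    8199      FR       81990
2    3842      US       38420
filter rows where country in ['JP', 'US']:
   kbytes country  kbytes_x10
0    1804      JP       18040
2    3842      US       38420
sum of column 'kbytes_x10' → 56460

56460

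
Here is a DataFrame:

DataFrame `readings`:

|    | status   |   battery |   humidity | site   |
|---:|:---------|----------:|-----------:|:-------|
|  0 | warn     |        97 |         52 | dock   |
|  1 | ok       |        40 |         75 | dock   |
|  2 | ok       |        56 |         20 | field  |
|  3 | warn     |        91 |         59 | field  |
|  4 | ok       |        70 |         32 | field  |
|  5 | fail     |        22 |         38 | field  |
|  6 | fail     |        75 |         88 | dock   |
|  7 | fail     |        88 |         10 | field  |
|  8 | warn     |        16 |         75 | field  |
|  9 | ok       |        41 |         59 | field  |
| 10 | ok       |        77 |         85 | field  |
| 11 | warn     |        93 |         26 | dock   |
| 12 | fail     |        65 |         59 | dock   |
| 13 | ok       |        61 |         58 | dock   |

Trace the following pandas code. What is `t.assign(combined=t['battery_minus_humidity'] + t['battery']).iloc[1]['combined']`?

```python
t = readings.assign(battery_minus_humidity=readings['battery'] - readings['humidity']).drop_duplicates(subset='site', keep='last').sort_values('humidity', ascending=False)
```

add column battery_minus_humidity = readings['battery'] - readings['humidity']:
   status  battery  humidity   site  battery_minus_humidity
0    warn       97        52   dock                      45
1      ok       40        75   dock                     -35
2      ok       56        20  field                      36
3    warn       91        59  field                      32
4      ok       70        32  field                      38
5    fail       22        38  field                     -16
6    fail       75        88   dock                     -13
7    fail       88        10  field                      78
8    warn       16        75  field                     -59
9      ok       41        59  field                     -18
10     ok       77        85  field                      -8
11   warn       93        26   dock                      67
12   fail       65        59   dock                       6
13     ok       61        58   dock                       3
drop duplicate site (keep=last):
   status  battery  humidity   site  battery_minus_humidity
10     ok       77        85  field                      -8
13     ok       61        58   dock                       3
sort by humidity descending:
   status  battery  humidity   site  battery_minus_humidity
10     ok       77        85  field                      -8
13     ok       61        58   dock                       3
add column combined = t['battery_minus_humidity'] + t['battery']:
   status  battery  humidity   site  battery_minus_humidity  combined
10     ok       77        85  field                      -8        69
13     ok       61        58   dock                       3        64
Taking the value at position 1, column 'combined' gives 64.

64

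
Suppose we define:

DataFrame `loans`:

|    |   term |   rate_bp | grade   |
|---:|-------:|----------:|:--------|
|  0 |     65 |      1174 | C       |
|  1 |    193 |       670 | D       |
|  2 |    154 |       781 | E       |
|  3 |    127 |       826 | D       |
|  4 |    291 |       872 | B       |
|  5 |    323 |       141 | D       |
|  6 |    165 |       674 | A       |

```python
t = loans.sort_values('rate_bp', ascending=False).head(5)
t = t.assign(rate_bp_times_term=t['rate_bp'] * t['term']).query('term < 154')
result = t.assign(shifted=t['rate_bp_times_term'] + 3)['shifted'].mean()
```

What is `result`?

90609.0

sort by rate_bp descending:
   term  rate_bp grade
0    65     1174     C
4   291      872     B
3   127      826     D
2   154      781     E
6   165      674     A
1   193      670     D
5   323      141     D
take first 5 rows:
   term  rate_bp grade
0    65     1174     C
4   291      872     B
3   127      826     D
2   154      781     E
6   165      674     A
add column rate_bp_times_term = t['rate_bp'] * t['term']:
   term  rate_bp grade  rate_bp_times_term
0    65     1174     C               76310
4   291      872     B              253752
3   127      826     D              104902
2   154      781     E              120274
6   165      674     A              111210
filter rows where term < 154:
   term  rate_bp grade  rate_bp_times_term
0    65     1174     C               76310
3   127      826     D              104902
add column shifted = t['rate_bp_times_term'] + 3:
   term  rate_bp grade  rate_bp_times_term  shifted
0    65     1174     C               76310    76313
3   127      826     D              104902   104905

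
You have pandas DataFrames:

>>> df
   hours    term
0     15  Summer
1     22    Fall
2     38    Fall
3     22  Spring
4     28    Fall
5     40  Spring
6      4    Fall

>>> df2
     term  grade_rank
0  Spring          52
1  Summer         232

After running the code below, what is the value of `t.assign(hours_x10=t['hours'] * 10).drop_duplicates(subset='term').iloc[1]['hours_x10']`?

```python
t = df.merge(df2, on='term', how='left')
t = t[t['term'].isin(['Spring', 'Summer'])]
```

220

merge on 'term' (how='left') → 7 rows:
   hours    term  grade_rank
0     15  Summer       232.0
1     22    Fall         NaN
2     38    Fall         NaN
3     22  Spring        52.0
4     28    Fall         NaN
5     40  Spring        52.0
6      4    Fall         NaN
filter rows where term in ['Spring', 'Summer']:
   hours    term  grade_rank
0     15  Summer       232.0
3     22  Spring        52.0
5     40  Spring        52.0
add column hours_x10 = t['hours'] * 10:
   hours    term  grade_rank  hours_x10
0     15  Summer       232.0        150
3     22  Spring        52.0        220
5     40  Spring        52.0        400
drop duplicate term (keep=first):
   hours    term  grade_rank  hours_x10
0     15  Summer       232.0        150
3     22  Spring        52.0        220
value at position 1, column 'hours_x10' → 220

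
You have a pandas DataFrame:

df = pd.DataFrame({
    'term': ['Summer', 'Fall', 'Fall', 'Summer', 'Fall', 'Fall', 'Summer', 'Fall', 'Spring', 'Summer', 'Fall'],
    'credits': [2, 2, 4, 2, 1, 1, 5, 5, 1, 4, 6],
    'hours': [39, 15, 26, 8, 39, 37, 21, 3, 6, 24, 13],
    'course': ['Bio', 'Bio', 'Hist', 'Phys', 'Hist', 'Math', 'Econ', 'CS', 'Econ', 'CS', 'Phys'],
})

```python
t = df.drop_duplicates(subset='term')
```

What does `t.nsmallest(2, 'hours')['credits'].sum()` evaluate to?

3

drop duplicate term (keep=first):
     term  credits  hours course
0  Summer        2     39    Bio
1    Fall        2     15    Bio
8  Spring        1      6   Econ
take 2 rows with smallest hours:
     term  credits  hours course
8  Spring        1      6   Econ
1    Fall        2     15    Bio
Then the sum of column 'credits': 3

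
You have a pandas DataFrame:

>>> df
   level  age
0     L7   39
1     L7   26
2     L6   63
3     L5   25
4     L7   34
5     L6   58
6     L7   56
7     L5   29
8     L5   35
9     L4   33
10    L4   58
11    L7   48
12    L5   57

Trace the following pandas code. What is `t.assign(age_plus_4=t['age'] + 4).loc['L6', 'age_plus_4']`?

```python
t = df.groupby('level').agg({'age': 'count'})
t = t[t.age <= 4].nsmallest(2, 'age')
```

group by level, count of age:
       age
level     
L4       2
L5       4
L6       2
L7       5
filter rows where age <= 4:
       age
level     
L4       2
L5       4
L6       2
take 2 rows with smallest age:
       age
level     
L4       2
L6       2
add column age_plus_4 = t['age'] + 4:
       age  age_plus_4
level                 
L4       2           6
L6       2           6
value at row 'L6', column 'age_plus_4' → 6

6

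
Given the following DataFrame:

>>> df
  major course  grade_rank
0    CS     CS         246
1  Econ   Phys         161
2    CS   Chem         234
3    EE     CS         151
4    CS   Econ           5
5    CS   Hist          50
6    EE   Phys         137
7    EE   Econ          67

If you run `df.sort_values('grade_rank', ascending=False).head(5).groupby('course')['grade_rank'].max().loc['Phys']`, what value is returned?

sort by grade_rank descending:
  major course  grade_rank
0    CS     CS         246
2    CS   Chem         234
1  Econ   Phys         161
3    EE     CS         151
6    EE   Phys         137
7    EE   Econ          67
5    CS   Hist          50
4    CS   Econ           5
take first 5 rows:
  major course  grade_rank
0    CS     CS         246
2    CS   Chem         234
1  Econ   Phys         161
3    EE     CS         151
6    EE   Phys         137
group by course, max of grade_rank:
course
CS      246
Chem    234
Phys    161
Name: grade_rank, dtype: int64

161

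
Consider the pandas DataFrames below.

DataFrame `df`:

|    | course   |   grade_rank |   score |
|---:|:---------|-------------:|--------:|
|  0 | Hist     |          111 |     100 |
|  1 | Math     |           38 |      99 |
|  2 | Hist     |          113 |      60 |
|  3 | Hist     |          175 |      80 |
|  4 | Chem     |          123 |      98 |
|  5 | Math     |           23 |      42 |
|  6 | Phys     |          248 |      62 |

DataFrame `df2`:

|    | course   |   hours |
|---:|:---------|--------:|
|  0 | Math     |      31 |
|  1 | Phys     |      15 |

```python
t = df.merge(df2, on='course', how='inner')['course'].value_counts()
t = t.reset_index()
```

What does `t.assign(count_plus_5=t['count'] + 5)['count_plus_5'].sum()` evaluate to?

merge on 'course' (how='inner') → 3 rows:
  course  grade_rank  score  hours
0   Math          38     99     31
1   Math          23     42     31
2   Phys         248     62     15
value_counts of course:
course
Math    2
Phys    1
Name: count, dtype: int64
reset_index():
  course  count
0   Math      2
1   Phys      1
add column count_plus_5 = t['count'] + 5:
  course  count  count_plus_5
0   Math      2             7
1   Phys      1             6
sum of column 'count_plus_5' → 13

13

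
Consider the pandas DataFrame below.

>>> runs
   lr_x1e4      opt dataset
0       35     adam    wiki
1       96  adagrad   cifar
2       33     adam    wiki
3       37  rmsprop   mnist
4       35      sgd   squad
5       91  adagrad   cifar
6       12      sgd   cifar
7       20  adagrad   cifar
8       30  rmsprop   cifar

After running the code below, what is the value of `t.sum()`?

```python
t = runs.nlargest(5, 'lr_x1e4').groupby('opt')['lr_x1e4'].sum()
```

294

take 5 rows with largest lr_x1e4:
   lr_x1e4      opt dataset
1       96  adagrad   cifar
5       91  adagrad   cifar
3       37  rmsprop   mnist
0       35     adam    wiki
4       35      sgd   squad
group by opt, sum of lr_x1e4:
opt
adagrad    187
adam        35
rmsprop     37
sgd         35
Name: lr_x1e4, dtype: int64
So sum() = 294.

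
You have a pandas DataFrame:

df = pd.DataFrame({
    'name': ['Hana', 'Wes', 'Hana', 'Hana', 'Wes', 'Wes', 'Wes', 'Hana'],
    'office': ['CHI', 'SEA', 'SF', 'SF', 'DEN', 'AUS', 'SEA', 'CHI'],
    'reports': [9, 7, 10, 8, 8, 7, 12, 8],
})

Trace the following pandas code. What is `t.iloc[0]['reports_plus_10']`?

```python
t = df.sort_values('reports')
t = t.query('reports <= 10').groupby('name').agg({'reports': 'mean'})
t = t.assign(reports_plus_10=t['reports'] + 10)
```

sort by reports:
   name office  reports
1   Wes    SEA        7
5   Wes    AUS        7
3  Hana     SF        8
4   Wes    DEN        8
7  Hana    CHI        8
0  Hana    CHI        9
2  Hana     SF       10
6   Wes    SEA       12
filter rows where reports <= 10:
   name office  reports
1   Wes    SEA        7
5   Wes    AUS        7
3  Hana     SF        8
4   Wes    DEN        8
7  Hana    CHI        8
0  Hana    CHI        9
2  Hana     SF       10
group by name, mean of reports:
       reports
name          
Hana  8.750000
Wes   7.333333
add column reports_plus_10 = t['reports'] + 10:
       reports  reports_plus_10
name                           
Hana  8.750000        18.750000
Wes   7.333333        17.333333
Reading off the value at position 0, column 'reports_plus_10', we get 18.75.

18.75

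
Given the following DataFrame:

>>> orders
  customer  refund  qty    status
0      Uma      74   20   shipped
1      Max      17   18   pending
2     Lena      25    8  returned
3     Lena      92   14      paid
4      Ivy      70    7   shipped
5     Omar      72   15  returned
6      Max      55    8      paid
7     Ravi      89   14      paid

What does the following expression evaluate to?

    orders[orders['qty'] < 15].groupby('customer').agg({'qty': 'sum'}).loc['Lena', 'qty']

22

filter rows where qty < 15:
  customer  refund  qty    status
2     Lena      25    8  returned
3     Lena      92   14      paid
4      Ivy      70    7   shipped
6      Max      55    8      paid
7     Ravi      89   14      paid
group by customer, sum of qty:
          qty
customer     
Ivy         7
Lena       22
Max         8
Ravi       14
Reading off the value at row 'Lena', column 'qty', we get 22.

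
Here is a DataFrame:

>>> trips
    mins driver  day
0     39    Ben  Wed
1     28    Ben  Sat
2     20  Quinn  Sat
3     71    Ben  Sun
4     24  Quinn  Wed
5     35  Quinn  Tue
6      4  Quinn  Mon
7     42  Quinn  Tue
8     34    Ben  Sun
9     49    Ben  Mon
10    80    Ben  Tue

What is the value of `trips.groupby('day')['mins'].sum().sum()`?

426

group by day, sum of mins:
day
Mon     53
Sat     48
Sun    105
Tue    157
Wed     63
Name: mins, dtype: int64
Then the sum of the resulting series: 426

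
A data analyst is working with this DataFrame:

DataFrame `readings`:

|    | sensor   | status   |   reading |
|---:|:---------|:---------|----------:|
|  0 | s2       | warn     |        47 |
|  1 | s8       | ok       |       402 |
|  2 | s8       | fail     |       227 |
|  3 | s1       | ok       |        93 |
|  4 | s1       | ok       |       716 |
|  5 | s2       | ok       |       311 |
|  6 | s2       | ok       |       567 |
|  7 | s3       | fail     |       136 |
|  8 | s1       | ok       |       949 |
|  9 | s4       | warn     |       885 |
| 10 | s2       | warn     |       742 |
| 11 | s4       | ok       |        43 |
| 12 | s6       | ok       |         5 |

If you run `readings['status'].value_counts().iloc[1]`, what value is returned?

3

value_counts of status:
status
ok      8
warn    3
fail    2
Name: count, dtype: int64
The value at position 1 is 3.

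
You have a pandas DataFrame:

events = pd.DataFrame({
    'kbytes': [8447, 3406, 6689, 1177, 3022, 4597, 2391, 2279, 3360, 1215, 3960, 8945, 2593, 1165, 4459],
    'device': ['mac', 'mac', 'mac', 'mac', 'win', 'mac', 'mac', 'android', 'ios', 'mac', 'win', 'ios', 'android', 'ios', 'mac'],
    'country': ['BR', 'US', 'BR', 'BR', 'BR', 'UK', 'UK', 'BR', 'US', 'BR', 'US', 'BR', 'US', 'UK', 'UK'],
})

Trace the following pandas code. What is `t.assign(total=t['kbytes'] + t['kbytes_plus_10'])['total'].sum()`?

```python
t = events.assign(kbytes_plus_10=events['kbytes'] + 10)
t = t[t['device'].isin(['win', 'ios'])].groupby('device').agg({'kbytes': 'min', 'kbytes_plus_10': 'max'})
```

add column kbytes_plus_10 = events['kbytes'] + 10:
    kbytes   device country  kbytes_plus_10
0     8447      mac      BR            8457
1     3406      mac      US            3416
2     6689      mac      BR            6699
3     1177      mac      BR            1187
4     3022      win      BR            3032
5     4597      mac      UK            4607
6     2391      mac      UK            2401
7     2279  android      BR            2289
8     3360      ios      US            3370
9     1215      mac      BR            1225
10    3960      win      US            3970
11    8945      ios      BR            8955
12    2593  android      US            2603
13    1165      ios      UK            1175
14    4459      mac      UK            4469
filter rows where device in ['win', 'ios']:
    kbytes device country  kbytes_plus_10
4     3022    win      BR            3032
8     3360    ios      US            3370
10    3960    win      US            3970
11    8945    ios      BR            8955
13    1165    ios      UK            1175
group by device: min(kbytes), max(kbytes_plus_10):
        kbytes  kbytes_plus_10
device                        
ios       1165            8955
win       3022            3970
add column total = t['kbytes'] + t['kbytes_plus_10']:
        kbytes  kbytes_plus_10  total
device                               
ios       1165            8955  10120
win       3022            3970   6992
The sum of column 'total' is 17112.

17112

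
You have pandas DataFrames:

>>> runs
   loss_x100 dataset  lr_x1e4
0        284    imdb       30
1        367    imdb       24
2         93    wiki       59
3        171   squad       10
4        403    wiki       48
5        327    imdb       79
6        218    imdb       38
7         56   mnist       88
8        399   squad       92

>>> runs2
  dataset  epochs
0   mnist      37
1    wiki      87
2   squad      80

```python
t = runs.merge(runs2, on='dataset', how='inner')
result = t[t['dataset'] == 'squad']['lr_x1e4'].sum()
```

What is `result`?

merge on 'dataset' (how='inner') → 5 rows:
   loss_x100 dataset  lr_x1e4  epochs
0         93    wiki       59      87
1        171   squad       10      80
2        403    wiki       48      87
3         56   mnist       88      37
4        399   squad       92      80
filter rows where dataset == 'squad':
   loss_x100 dataset  lr_x1e4  epochs
1        171   squad       10      80
4        399   squad       92      80
Taking the sum of column 'lr_x1e4' gives 102.

102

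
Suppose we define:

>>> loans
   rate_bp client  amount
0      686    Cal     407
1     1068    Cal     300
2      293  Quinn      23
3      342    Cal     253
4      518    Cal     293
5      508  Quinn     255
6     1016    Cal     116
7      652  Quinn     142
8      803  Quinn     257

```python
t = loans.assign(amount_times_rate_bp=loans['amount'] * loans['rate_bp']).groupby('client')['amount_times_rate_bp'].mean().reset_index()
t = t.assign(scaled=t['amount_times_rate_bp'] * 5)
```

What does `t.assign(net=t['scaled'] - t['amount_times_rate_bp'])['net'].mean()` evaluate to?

add column amount_times_rate_bp = loans['amount'] * loans['rate_bp']:
   rate_bp client  amount  amount_times_rate_bp
0      686    Cal     407                279202
1     1068    Cal     300                320400
2      293  Quinn      23                  6739
3      342    Cal     253                 86526
4      518    Cal     293                151774
5      508  Quinn     255                129540
6     1016    Cal     116                117856
7      652  Quinn     142                 92584
8      803  Quinn     257                206371
group by client, mean of amount_times_rate_bp:
client
Cal      191151.6
Quinn    108808.5
Name: amount_times_rate_bp, dtype: float64
reset_index():
  client  amount_times_rate_bp
0    Cal              191151.6
1  Quinn              108808.5
add column scaled = t['amount_times_rate_bp'] * 5:
  client  amount_times_rate_bp    scaled
0    Cal              191151.6  955758.0
1  Quinn              108808.5  544042.5
add column net = t['scaled'] - t['amount_times_rate_bp']:
  client  amount_times_rate_bp    scaled       net
0    Cal              191151.6  955758.0  764606.4
1  Quinn              108808.5  544042.5  435234.0
Taking the mean of column 'net' gives 599920.2.

599920.2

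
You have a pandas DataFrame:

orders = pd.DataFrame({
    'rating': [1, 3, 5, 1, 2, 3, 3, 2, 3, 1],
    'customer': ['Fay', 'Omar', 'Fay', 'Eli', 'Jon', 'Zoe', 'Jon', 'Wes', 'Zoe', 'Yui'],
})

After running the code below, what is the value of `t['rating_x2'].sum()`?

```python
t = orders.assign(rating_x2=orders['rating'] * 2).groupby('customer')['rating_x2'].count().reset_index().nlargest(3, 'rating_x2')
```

add column rating_x2 = orders['rating'] * 2:
   rating customer  rating_x2
0       1      Fay          2
1       3     Omar          6
2       5      Fay         10
3       1      Eli          2
4       2      Jon          4
5       3      Zoe          6
6       3      Jon          6
7       2      Wes          4
8       3      Zoe          6
9       1      Yui          2
group by customer, count of rating_x2:
customer
Eli     1
Fay     2
Jon     2
Omar    1
Wes     1
Yui     1
Zoe     2
Name: rating_x2, dtype: int64
reset_index():
  customer  rating_x2
0      Eli          1
1      Fay          2
2      Jon          2
3     Omar          1
4      Wes          1
5      Yui          1
6      Zoe          2
take 3 rows with largest rating_x2:
  customer  rating_x2
1      Fay          2
2      Jon          2
6      Zoe          2

6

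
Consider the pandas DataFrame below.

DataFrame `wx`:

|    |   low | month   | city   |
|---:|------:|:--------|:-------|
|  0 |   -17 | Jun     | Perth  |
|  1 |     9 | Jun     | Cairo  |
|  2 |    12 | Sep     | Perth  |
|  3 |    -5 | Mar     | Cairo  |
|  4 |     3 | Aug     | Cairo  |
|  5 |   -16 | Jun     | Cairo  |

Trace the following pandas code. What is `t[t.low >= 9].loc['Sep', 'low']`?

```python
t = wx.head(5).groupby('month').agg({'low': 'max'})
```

take first 5 rows:
   low month   city
0  -17   Jun  Perth
1    9   Jun  Cairo
2   12   Sep  Perth
3   -5   Mar  Cairo
4    3   Aug  Cairo
group by month, max of low:
       low
month     
Aug      3
Jun      9
Mar     -5
Sep     12
filter rows where low >= 9:
       low
month     
Jun      9
Sep     12

12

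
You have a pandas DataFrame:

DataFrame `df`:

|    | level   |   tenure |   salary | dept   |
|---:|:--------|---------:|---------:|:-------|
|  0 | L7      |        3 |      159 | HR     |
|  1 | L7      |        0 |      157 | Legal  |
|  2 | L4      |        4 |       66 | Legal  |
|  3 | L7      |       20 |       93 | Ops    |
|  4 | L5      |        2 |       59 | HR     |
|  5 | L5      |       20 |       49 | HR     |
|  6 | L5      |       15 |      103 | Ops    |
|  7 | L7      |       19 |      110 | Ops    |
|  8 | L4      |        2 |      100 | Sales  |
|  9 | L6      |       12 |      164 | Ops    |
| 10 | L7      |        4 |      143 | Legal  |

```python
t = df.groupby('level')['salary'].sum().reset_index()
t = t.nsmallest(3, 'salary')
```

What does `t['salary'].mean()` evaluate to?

180.333333333

group by level, sum of salary:
level
L4    166
L5    211
L6    164
L7    662
Name: salary, dtype: int64
reset_index():
  level  salary
0    L4     166
1    L5     211
2    L6     164
3    L7     662
take 3 rows with smallest salary:
  level  salary
2    L6     164
0    L4     166
1    L5     211
Reading off the mean of column 'salary', we get 180.333333333.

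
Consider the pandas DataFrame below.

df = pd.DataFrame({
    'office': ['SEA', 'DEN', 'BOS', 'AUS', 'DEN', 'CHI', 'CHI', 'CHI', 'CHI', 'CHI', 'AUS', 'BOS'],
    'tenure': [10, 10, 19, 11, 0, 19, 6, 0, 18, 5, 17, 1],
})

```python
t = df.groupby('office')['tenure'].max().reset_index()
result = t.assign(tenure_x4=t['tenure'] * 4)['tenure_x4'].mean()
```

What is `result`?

group by office, max of tenure:
office
AUS    17
BOS    19
CHI    19
DEN    10
SEA    10
Name: tenure, dtype: int64
reset_index():
  office  tenure
0    AUS      17
1    BOS      19
2    CHI      19
3    DEN      10
4    SEA      10
add column tenure_x4 = t['tenure'] * 4:
  office  tenure  tenure_x4
0    AUS      17         68
1    BOS      19         76
2    CHI      19         76
3    DEN      10         40
4    SEA      10         40
The mean of column 'tenure_x4' is 60.0.

60.0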